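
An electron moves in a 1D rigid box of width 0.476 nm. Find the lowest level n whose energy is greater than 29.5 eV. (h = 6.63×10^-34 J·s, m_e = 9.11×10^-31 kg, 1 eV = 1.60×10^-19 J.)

E_1 = h²/(8m_eL²) = 2.662×10^-19 J = 1.664 eV.
Need n² > 29.5/1.664 = 17.73, i.e. n > 4.211.
The smallest integer satisfying this is n = 5.

n = 5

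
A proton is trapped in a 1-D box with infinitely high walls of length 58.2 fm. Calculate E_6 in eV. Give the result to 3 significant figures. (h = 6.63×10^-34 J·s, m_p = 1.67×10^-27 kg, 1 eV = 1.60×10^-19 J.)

E_6 = 2.19×10^6 eV

For an infinite well E_n = n²h²/(8m_pL²), so E_1 = h²/(8m_pL²) = (6.63×10^-34)²/(8·1.67×10^-27·(5.82×10^-14 m)²) = 9.713×10^-15 J.
Then E_6 = 6²·E_1 = 36·9.713×10^-15 J = 3.497×10^-13 J.
Converting, E_6 = 3.497×10^-13 J / (1.60×10^-19 J/eV) = 2.19×10^6 eV.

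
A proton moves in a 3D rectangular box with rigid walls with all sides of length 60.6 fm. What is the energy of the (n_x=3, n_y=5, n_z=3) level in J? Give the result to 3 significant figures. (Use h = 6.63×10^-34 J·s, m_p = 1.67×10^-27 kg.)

For a 3D rectangular well E = (h²/8m_p)·Σ n_i²/L_i² = (6.63×10^-34)²/(8·1.67×10^-27) · [3²/(60.6 fm)² + 5²/(60.6 fm)² + 3²/(60.6 fm)²].
Evaluating gives E = 3.85×10^-13 J.

E = 3.85×10^-13 J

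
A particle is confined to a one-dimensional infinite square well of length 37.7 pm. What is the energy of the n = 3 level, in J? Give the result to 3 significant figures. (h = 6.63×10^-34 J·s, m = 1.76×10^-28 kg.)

E_3 = 1.98×10^-18 J

For an infinite well E_n = n²h²/(8mL²), so E_1 = h²/(8mL²) = (6.63×10^-34)²/(8·1.76×10^-28·(3.77×10^-11 m)²) = 2.197×10^-19 J.
Then E_3 = 3²·E_1 = 9·2.197×10^-19 J = 1.98×10^-18 J.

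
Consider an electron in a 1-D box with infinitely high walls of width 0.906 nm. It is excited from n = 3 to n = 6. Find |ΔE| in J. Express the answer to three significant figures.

|ΔE| = 1.98×10^-18 J

E_1 = h²/(8m_eL²) = 7.340×10^-20 J.
|ΔE| = |3² − 6²|·E_1 = 27·7.340×10^-20 J = 1.98×10^-18 J.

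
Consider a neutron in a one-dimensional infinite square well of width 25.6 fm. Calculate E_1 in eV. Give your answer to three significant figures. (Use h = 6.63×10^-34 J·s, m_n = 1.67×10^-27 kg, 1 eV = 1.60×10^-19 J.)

E_1 = 3.14×10^5 eV

For an infinite well E_n = n²h²/(8m_nL²), so E_1 = h²/(8m_nL²) = (6.63×10^-34)²/(8·1.67×10^-27·(2.56×10^-14 m)²) = 5.020×10^-14 J.
Converting, E_1 = 5.020×10^-14 J / (1.60×10^-19 J/eV) = 3.14×10^5 eV.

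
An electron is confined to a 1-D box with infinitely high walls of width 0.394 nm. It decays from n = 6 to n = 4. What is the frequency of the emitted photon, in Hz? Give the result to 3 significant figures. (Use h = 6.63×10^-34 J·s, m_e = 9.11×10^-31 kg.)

f = 1.17×10^16 Hz

E_1 = h²/(8m_eL²) = 3.885×10^-19 J and ΔE = (6² − 4²)E_1 = 7.770×10^-18 J.
f = ΔE/h = 7.770×10^-18/6.63×10^-34 = 1.17×10^16 Hz.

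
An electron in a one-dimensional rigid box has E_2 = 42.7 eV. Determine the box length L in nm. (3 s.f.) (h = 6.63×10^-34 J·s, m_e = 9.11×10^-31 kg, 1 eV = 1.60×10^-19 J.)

From E_n = n²h²/(8m_eL²), L = n·h/√(8m_eE_n).
E_2 = 42.7 eV = 6.832×10^-18 J, so L = 2·6.63×10^-34/√(8·9.11×10^-31·6.832×10^-18) = 1.88×10^-10 m = 0.188 nm.

L = 0.188 nm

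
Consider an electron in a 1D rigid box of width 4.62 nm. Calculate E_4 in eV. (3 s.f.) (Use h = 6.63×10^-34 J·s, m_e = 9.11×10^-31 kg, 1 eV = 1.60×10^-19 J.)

For an infinite well E_n = n²h²/(8m_eL²), so E_1 = h²/(8m_eL²) = (6.63×10^-34)²/(8·9.11×10^-31·(4.62×10^-9 m)²) = 2.826×10^-21 J.
Then E_4 = 4²·E_1 = 16·2.826×10^-21 J = 4.522×10^-20 J.
Converting, E_4 = 4.522×10^-20 J / (1.60×10^-19 J/eV) = 0.283 eV.

E_4 = 0.283 eV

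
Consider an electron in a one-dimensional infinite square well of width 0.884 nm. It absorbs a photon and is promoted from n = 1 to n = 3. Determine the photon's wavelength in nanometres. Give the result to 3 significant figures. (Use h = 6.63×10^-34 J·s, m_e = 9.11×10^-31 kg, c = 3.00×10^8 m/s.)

λ = 322 nm

E_1 = h²/(8m_eL²) = 7.718×10^-20 J, so ΔE = (3² − 1²)E_1 = 6.174×10^-19 J.
λ = hc/ΔE = (6.63×10^-34·3.00×10^8)/6.174×10^-19 = 3.22×10^-7 m = 322 nm.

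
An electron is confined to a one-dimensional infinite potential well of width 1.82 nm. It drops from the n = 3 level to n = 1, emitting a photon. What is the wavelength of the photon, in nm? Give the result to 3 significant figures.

λ = 1.37×10^3 nm

E_1 = h²/(8m_eL²) = 1.819×10^-20 J, so ΔE = (3² − 1²)E_1 = 1.455×10^-19 J.
λ = hc/ΔE = (6.626×10^-34·2.998×10^8)/1.455×10^-19 = 1.37×10^-6 m = 1.37×10^3 nm.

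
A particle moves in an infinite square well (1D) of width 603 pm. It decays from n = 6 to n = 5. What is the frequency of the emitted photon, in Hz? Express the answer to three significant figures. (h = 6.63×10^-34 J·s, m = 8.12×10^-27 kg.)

f = 3.09×10^11 Hz

E_1 = h²/(8mL²) = 1.861×10^-23 J and ΔE = (6² − 5²)E_1 = 2.047×10^-22 J.
f = ΔE/h = 2.047×10^-22/6.63×10^-34 = 3.09×10^11 Hz.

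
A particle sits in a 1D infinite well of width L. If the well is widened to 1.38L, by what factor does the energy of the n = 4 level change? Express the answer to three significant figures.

0.525

E_n ∝ 1/L², so the energy scales by 1/1.38² = 0.525.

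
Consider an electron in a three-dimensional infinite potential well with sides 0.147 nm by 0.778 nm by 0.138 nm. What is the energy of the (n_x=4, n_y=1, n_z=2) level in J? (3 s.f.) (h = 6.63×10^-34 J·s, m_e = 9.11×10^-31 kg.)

E = 5.74×10^-17 J

For a 3D rectangular well E = (h²/8m_e)·Σ n_i²/L_i² = (6.63×10^-34)²/(8·9.11×10^-31) · [4²/(0.147 nm)² + 1²/(0.778 nm)² + 2²/(0.138 nm)²].
Evaluating gives E = 5.74×10^-17 J.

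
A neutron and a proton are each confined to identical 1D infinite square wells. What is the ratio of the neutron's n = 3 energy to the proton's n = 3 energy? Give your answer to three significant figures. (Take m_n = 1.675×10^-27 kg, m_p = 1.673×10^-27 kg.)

0.999

E_n ∝ 1/m at fixed n and L, so the ratio is m_p/m_n = 1.673×10^-27/1.675×10^-27 = 0.999.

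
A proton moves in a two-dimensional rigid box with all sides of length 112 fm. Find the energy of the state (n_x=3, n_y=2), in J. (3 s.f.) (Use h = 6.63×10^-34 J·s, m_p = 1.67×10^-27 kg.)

E = 3.41×10^-14 J

For a 2D rectangular well E = (h²/8m_p)·Σ n_i²/L_i² = (6.63×10^-34)²/(8·1.67×10^-27) · [3²/(112 fm)² + 2²/(112 fm)²].
Evaluating gives E = 3.41×10^-14 J.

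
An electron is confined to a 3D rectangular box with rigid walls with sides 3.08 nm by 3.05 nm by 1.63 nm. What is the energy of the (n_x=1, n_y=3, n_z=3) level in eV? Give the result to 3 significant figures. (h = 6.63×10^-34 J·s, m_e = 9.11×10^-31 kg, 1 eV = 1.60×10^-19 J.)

E = 1.68 eV

For a 3D rectangular well E = (h²/8m_e)·Σ n_i²/L_i² = (6.63×10^-34)²/(8·9.11×10^-31) · [1²/(3.08 nm)² + 3²/(3.05 nm)² + 3²/(1.63 nm)²].
Evaluating gives E = 2.690×10^-19 J = 1.68 eV.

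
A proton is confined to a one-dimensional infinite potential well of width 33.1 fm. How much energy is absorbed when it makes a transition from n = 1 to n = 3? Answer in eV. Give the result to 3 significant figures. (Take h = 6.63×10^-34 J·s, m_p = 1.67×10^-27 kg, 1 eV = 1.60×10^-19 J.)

E_1 = h²/(8m_pL²) = 3.003×10^-14 J.
|ΔE| = |1² − 3²|·E_1 = 8·3.003×10^-14 J = 2.402×10^-13 J = 1.50×10^6 eV.

|ΔE| = 1.50×10^6 eV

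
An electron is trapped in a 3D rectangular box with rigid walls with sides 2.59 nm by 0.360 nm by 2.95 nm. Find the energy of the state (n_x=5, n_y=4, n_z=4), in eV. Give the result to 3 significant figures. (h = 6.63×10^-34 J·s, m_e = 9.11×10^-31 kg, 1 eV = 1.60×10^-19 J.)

E = 48.6 eV

For a 3D rectangular well E = (h²/8m_e)·Σ n_i²/L_i² = (6.63×10^-34)²/(8·9.11×10^-31) · [5²/(2.59 nm)² + 4²/(0.360 nm)² + 4²/(2.95 nm)²].
Evaluating gives E = 7.782×10^-18 J = 48.6 eV.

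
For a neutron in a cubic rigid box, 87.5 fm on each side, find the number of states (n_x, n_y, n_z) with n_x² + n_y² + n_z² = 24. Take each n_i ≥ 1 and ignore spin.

degeneracy = 3

The level has n_x² + n_y² + n_z² = 24. The ordered positive-integer solutions are (2, 2, 4), (2, 4, 2), (4, 2, 2).
That gives 3 states.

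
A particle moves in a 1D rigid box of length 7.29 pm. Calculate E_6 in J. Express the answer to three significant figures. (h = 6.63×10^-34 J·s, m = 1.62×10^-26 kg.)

E_6 = 2.30×10^-18 J

For an infinite well E_n = n²h²/(8mL²), so E_1 = h²/(8mL²) = (6.63×10^-34)²/(8·1.62×10^-26·(7.29×10^-12 m)²) = 6.382×10^-20 J.
Then E_6 = 6²·E_1 = 36·6.382×10^-20 J = 2.30×10^-18 J.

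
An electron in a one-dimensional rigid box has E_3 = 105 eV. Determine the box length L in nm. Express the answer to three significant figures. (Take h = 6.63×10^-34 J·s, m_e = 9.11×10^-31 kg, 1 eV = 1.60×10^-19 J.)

L = 0.180 nm

From E_n = n²h²/(8m_eL²), L = n·h/√(8m_eE_n).
E_3 = 105 eV = 1.680×10^-17 J, so L = 3·6.63×10^-34/√(8·9.11×10^-31·1.680×10^-17) = 1.80×10^-10 m = 0.180 nm.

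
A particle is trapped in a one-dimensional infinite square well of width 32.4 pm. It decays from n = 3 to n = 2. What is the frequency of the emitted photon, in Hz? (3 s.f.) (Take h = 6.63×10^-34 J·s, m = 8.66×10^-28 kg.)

E_1 = h²/(8mL²) = 6.044×10^-20 J and ΔE = (3² − 2²)E_1 = 3.022×10^-19 J.
f = ΔE/h = 3.022×10^-19/6.63×10^-34 = 4.56×10^14 Hz.

f = 4.56×10^14 Hz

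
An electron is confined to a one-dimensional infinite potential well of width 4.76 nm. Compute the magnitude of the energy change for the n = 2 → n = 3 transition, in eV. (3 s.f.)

|ΔE| = 0.0830 eV

E_1 = h²/(8m_eL²) = 2.659×10^-21 J.
|ΔE| = |2² − 3²|·E_1 = 5·2.659×10^-21 J = 1.330×10^-20 J = 0.0830 eV.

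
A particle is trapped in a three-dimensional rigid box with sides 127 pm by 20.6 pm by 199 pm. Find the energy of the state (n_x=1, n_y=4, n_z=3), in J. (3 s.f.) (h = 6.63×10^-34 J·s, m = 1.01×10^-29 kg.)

For a 3D rectangular well E = (h²/8m)·Σ n_i²/L_i² = (6.63×10^-34)²/(8·1.01×10^-29) · [1²/(127 pm)² + 4²/(20.6 pm)² + 3²/(199 pm)²].
Evaluating gives E = 2.07×10^-16 J.

E = 2.07×10^-16 J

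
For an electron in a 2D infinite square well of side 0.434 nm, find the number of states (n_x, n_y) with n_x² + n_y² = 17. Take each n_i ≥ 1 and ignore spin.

degeneracy = 2

The level has n_x² + n_y² = 17. The ordered positive-integer solutions are (1, 4), (4, 1).
That gives 2 states.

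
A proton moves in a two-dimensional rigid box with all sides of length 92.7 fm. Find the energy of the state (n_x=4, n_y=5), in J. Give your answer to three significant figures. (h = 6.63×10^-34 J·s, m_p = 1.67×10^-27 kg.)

For a 2D rectangular well E = (h²/8m_p)·Σ n_i²/L_i² = (6.63×10^-34)²/(8·1.67×10^-27) · [4²/(92.7 fm)² + 5²/(92.7 fm)²].
Evaluating gives E = 1.57×10^-13 J.

E = 1.57×10^-13 J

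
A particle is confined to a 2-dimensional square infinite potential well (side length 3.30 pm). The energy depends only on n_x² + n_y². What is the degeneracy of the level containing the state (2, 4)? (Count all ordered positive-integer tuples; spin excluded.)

The level has n_x² + n_y² = 20. The ordered positive-integer solutions are (2, 4), (4, 2).
That gives 2 states.

degeneracy = 2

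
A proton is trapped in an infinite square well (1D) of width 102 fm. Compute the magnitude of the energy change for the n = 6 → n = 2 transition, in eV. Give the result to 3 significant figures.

E_1 = h²/(8m_pL²) = 3.153×10^-15 J.
|ΔE| = |6² − 2²|·E_1 = 32·3.153×10^-15 J = 1.009×10^-13 J = 6.30×10^5 eV.

|ΔE| = 6.30×10^5 eV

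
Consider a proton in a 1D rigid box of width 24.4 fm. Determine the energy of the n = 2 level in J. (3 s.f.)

For an infinite well E_n = n²h²/(8m_pL²), so E_1 = h²/(8m_pL²) = (6.626×10^-34)²/(8·1.673×10^-27·(2.44×10^-14 m)²) = 5.510×10^-14 J.
Then E_2 = 2²·E_1 = 4·5.510×10^-14 J = 2.20×10^-13 J.

E_2 = 2.20×10^-13 J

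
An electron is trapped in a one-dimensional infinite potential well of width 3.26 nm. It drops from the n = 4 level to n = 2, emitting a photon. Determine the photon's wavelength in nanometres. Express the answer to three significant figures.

λ = 2.92×10^3 nm

E_1 = h²/(8m_eL²) = 5.669×10^-21 J, so ΔE = (4² − 2²)E_1 = 6.803×10^-20 J.
λ = hc/ΔE = (6.626×10^-34·2.998×10^8)/6.803×10^-20 = 2.92×10^-6 m = 2.92×10^3 nm.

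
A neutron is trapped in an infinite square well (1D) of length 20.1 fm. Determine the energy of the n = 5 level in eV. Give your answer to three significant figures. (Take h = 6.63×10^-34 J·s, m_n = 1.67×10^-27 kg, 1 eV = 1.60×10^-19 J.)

E_5 = 1.27×10^7 eV

For an infinite well E_n = n²h²/(8m_nL²), so E_1 = h²/(8m_nL²) = (6.63×10^-34)²/(8·1.67×10^-27·(2.01×10^-14 m)²) = 8.144×10^-14 J.
Then E_5 = 5²·E_1 = 25·8.144×10^-14 J = 2.036×10^-12 J.
Converting, E_5 = 2.036×10^-12 J / (1.60×10^-19 J/eV) = 1.27×10^7 eV.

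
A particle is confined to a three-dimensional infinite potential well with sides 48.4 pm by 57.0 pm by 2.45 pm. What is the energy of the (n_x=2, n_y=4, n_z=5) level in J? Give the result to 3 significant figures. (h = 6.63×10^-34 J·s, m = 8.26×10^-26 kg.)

E = 2.77×10^-18 J

For a 3D rectangular well E = (h²/8m)·Σ n_i²/L_i² = (6.63×10^-34)²/(8·8.26×10^-26) · [2²/(48.4 pm)² + 4²/(57.0 pm)² + 5²/(2.45 pm)²].
Evaluating gives E = 2.77×10^-18 J.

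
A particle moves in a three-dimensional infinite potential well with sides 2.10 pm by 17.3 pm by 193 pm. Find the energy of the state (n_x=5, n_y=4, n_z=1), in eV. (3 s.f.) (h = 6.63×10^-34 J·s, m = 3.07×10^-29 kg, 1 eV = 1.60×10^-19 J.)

For a 3D rectangular well E = (h²/8m)·Σ n_i²/L_i² = (6.63×10^-34)²/(8·3.07×10^-29) · [5²/(2.10 pm)² + 4²/(17.3 pm)² + 1²/(193 pm)²].
Evaluating gives E = 1.024×10^-14 J = 6.40×10^4 eV.

E = 6.40×10^4 eV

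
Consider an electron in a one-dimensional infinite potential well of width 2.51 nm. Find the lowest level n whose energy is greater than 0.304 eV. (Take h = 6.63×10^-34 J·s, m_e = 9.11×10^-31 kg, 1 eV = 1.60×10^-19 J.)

E_1 = h²/(8m_eL²) = 9.574×10^-21 J = 0.05984 eV.
Need n² > 0.304/0.05984 = 5.080, i.e. n > 2.254.
The smallest integer satisfying this is n = 3.

n = 3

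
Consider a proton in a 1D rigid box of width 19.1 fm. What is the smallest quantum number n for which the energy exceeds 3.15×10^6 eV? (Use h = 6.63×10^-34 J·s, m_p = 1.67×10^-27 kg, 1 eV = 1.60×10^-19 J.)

n = 3

E_1 = h²/(8m_pL²) = 9.019×10^-14 J = 5.637×10^5 eV.
Need n² > 3.15×10^6/5.637×10^5 = 5.588, i.e. n > 2.364.
The smallest integer satisfying this is n = 3.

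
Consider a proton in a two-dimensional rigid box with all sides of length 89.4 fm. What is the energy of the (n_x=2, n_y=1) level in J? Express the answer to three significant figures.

E = 2.05×10^-14 J

For a 2D rectangular well E = (h²/8m_p)·Σ n_i²/L_i² = (6.626×10^-34)²/(8·1.673×10^-27) · [2²/(89.4 fm)² + 1²/(89.4 fm)²].
Evaluating gives E = 2.05×10^-14 J.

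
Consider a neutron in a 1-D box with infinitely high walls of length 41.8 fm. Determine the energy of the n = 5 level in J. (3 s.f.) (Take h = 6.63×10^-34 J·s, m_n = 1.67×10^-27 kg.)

E_5 = 4.71×10^-13 J

For an infinite well E_n = n²h²/(8m_nL²), so E_1 = h²/(8m_nL²) = (6.63×10^-34)²/(8·1.67×10^-27·(4.18×10^-14 m)²) = 1.883×10^-14 J.
Then E_5 = 5²·E_1 = 25·1.883×10^-14 J = 4.71×10^-13 J.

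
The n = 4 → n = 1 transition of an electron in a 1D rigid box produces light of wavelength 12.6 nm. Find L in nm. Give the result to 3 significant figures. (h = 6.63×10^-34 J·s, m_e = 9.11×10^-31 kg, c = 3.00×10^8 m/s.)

The photon carries ΔE = hc/λ = 6.63×10^-34·3.00×10^8/1.26×10^-8 m = 1.579×10^-17 J.
Since ΔE = (4² − 1²)E_1, E_1 = 1.053×10^-18 J, and L = h/√(8m_eE_1) = 2.39×10^-10 m = 0.239 nm.

L = 0.239 nm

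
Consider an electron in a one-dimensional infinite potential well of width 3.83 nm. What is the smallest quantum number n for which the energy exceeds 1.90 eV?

E_1 = h²/(8m_eL²) = 4.107×10^-21 J = 0.02564 eV.
Need n² > 1.90/0.02564 = 74.10, i.e. n > 8.608.
The smallest integer satisfying this is n = 9.

n = 9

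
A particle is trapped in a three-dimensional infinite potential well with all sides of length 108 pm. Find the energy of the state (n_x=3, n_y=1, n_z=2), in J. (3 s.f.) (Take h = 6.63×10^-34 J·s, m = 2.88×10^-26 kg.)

For a 3D rectangular well E = (h²/8m)·Σ n_i²/L_i² = (6.63×10^-34)²/(8·2.88×10^-26) · [3²/(108 pm)² + 1²/(108 pm)² + 2²/(108 pm)²].
Evaluating gives E = 2.29×10^-21 J.

E = 2.29×10^-21 J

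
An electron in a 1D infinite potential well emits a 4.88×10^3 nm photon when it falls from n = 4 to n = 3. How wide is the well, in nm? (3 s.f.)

L = 3.22 nm

The photon carries ΔE = hc/λ = 6.626×10^-34·2.998×10^8/4.88×10^-6 m = 4.071×10^-20 J.
Since ΔE = (4² − 3²)E_1, E_1 = 5.816×10^-21 J, and L = h/√(8m_eE_1) = 3.22×10^-9 m = 3.22 nm.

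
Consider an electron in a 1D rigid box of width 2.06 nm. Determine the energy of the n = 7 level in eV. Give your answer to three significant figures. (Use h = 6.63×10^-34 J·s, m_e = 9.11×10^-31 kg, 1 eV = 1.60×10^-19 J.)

For an infinite well E_n = n²h²/(8m_eL²), so E_1 = h²/(8m_eL²) = (6.63×10^-34)²/(8·9.11×10^-31·(2.06×10^-9 m)²) = 1.421×10^-20 J.
Then E_7 = 7²·E_1 = 49·1.421×10^-20 J = 6.963×10^-19 J.
Converting, E_7 = 6.963×10^-19 J / (1.60×10^-19 J/eV) = 4.35 eV.

E_7 = 4.35 eV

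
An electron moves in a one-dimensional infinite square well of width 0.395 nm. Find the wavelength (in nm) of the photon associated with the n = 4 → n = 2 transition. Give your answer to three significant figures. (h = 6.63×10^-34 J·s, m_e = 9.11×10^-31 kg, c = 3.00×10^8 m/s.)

λ = 42.9 nm

E_1 = h²/(8m_eL²) = 3.866×10^-19 J, so ΔE = (4² − 2²)E_1 = 4.639×10^-18 J.
λ = hc/ΔE = (6.63×10^-34·3.00×10^8)/4.639×10^-18 = 4.29×10^-8 m = 42.9 nm.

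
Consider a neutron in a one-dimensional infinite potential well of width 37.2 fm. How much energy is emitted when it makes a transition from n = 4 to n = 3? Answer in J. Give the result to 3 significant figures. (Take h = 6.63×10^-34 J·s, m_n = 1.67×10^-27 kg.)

|ΔE| = 1.66×10^-13 J

E_1 = h²/(8m_nL²) = 2.378×10^-14 J.
|ΔE| = |4² − 3²|·E_1 = 7·2.378×10^-14 J = 1.66×10^-13 J.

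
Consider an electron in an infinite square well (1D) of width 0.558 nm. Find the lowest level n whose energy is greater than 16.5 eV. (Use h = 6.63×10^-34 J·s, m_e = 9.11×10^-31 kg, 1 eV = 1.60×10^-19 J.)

n = 4

E_1 = h²/(8m_eL²) = 1.937×10^-19 J = 1.211 eV.
Need n² > 16.5/1.211 = 13.63, i.e. n > 3.692.
The smallest integer satisfying this is n = 4.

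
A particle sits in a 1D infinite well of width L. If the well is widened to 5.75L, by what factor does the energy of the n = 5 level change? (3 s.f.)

E_n ∝ 1/L², so the energy scales by 1/5.75² = 0.0302.

0.0302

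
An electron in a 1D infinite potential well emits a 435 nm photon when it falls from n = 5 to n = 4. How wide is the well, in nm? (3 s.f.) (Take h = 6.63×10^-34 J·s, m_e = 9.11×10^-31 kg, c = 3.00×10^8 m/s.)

The photon carries ΔE = hc/λ = 6.63×10^-34·3.00×10^8/4.35×10^-7 m = 4.572×10^-19 J.
Since ΔE = (5² − 4²)E_1, E_1 = 5.080×10^-20 J, and L = h/√(8m_eE_1) = 1.09×10^-9 m = 1.09 nm.

L = 1.09 nm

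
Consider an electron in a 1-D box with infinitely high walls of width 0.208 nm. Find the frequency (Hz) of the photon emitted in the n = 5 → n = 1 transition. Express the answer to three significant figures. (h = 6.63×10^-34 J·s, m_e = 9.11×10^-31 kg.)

f = 5.05×10^16 Hz

E_1 = h²/(8m_eL²) = 1.394×10^-18 J and ΔE = (5² − 1²)E_1 = 3.346×10^-17 J.
f = ΔE/h = 3.346×10^-17/6.63×10^-34 = 5.05×10^16 Hz.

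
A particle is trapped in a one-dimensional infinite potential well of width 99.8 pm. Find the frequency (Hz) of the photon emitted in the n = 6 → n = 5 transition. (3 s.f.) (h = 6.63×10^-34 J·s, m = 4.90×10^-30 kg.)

f = 1.87×10^16 Hz

E_1 = h²/(8mL²) = 1.126×10^-18 J and ΔE = (6² − 5²)E_1 = 1.239×10^-17 J.
f = ΔE/h = 1.239×10^-17/6.63×10^-34 = 1.87×10^16 Hz.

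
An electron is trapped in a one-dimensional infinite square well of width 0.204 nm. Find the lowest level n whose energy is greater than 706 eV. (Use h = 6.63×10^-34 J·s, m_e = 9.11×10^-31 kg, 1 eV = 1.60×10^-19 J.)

E_1 = h²/(8m_eL²) = 1.449×10^-18 J = 9.056 eV.
Need n² > 706/9.056 = 77.96, i.e. n > 8.829.
The smallest integer satisfying this is n = 9.

n = 9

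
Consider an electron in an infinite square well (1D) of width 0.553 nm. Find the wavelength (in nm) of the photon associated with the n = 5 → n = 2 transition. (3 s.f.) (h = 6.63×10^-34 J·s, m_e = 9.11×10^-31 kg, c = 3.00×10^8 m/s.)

λ = 48.0 nm

E_1 = h²/(8m_eL²) = 1.972×10^-19 J, so ΔE = (5² − 2²)E_1 = 4.141×10^-18 J.
λ = hc/ΔE = (6.63×10^-34·3.00×10^8)/4.141×10^-18 = 4.80×10^-8 m = 48.0 nm.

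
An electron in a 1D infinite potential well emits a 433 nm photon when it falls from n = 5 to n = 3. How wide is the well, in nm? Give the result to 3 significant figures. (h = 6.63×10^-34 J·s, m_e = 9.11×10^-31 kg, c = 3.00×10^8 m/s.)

The photon carries ΔE = hc/λ = 6.63×10^-34·3.00×10^8/4.33×10^-7 m = 4.594×10^-19 J.
Since ΔE = (5² − 3²)E_1, E_1 = 2.871×10^-20 J, and L = h/√(8m_eE_1) = 1.45×10^-9 m = 1.45 nm.

L = 1.45 nm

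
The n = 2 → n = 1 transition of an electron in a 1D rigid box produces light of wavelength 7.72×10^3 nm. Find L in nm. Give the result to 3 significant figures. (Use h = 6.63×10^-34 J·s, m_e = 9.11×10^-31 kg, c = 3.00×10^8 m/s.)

L = 2.65 nm

The photon carries ΔE = hc/λ = 6.63×10^-34·3.00×10^8/7.72×10^-6 m = 2.576×10^-20 J.
Since ΔE = (2² − 1²)E_1, E_1 = 8.587×10^-21 J, and L = h/√(8m_eE_1) = 2.65×10^-9 m = 2.65 nm.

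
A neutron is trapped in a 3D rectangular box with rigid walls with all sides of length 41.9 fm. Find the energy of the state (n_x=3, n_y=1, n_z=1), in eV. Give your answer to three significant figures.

E = 1.28×10^6 eV

For a 3D rectangular well E = (h²/8m_n)·Σ n_i²/L_i² = (6.626×10^-34)²/(8·1.675×10^-27) · [3²/(41.9 fm)² + 1²/(41.9 fm)² + 1²/(41.9 fm)²].
Evaluating gives E = 2.053×10^-13 J = 1.28×10^6 eV.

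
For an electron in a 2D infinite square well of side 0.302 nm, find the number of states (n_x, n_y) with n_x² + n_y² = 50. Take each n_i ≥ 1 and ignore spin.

degeneracy = 3

The level has n_x² + n_y² = 50. The ordered positive-integer solutions are (1, 7), (5, 5), (7, 1).
That gives 3 states.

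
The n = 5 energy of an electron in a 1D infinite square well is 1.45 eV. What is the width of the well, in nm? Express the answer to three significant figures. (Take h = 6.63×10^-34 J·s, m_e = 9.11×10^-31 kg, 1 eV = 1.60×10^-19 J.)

From E_n = n²h²/(8m_eL²), L = n·h/√(8m_eE_n).
E_5 = 1.45 eV = 2.320×10^-19 J, so L = 5·6.63×10^-34/√(8·9.11×10^-31·2.320×10^-19) = 2.55×10^-9 m = 2.55 nm.

L = 2.55 nm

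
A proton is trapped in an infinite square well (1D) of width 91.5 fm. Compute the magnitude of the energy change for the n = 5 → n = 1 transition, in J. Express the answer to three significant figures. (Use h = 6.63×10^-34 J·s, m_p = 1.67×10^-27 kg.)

E_1 = h²/(8m_pL²) = 3.930×10^-15 J.
|ΔE| = |5² − 1²|·E_1 = 24·3.930×10^-15 J = 9.43×10^-14 J.

|ΔE| = 9.43×10^-14 J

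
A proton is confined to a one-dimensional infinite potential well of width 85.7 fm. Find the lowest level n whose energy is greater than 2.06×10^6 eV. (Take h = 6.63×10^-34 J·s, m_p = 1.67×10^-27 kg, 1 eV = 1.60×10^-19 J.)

n = 9

E_1 = h²/(8m_pL²) = 4.480×10^-15 J = 2.800×10^4 eV.
Need n² > 2.06×10^6/2.800×10^4 = 73.57, i.e. n > 8.577.
The smallest integer satisfying this is n = 9.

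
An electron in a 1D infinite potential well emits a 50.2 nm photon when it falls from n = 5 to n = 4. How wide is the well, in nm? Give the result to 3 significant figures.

The photon carries ΔE = hc/λ = 6.626×10^-34·2.998×10^8/5.02×10^-8 m = 3.957×10^-18 J.
Since ΔE = (5² − 4²)E_1, E_1 = 4.397×10^-19 J, and L = h/√(8m_eE_1) = 3.70×10^-10 m = 0.370 nm.

L = 0.370 nm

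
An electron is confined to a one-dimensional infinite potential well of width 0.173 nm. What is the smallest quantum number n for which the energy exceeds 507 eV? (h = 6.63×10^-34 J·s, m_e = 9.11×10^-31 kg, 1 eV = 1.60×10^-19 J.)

E_1 = h²/(8m_eL²) = 2.015×10^-18 J = 12.59 eV.
Need n² > 507/12.59 = 40.27, i.e. n > 6.346.
The smallest integer satisfying this is n = 7.

n = 7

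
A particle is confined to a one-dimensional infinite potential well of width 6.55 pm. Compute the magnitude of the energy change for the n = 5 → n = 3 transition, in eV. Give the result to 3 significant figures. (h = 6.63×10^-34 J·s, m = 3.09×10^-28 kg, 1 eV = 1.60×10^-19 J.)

E_1 = h²/(8mL²) = 4.145×10^-18 J.
|ΔE| = |5² − 3²|·E_1 = 16·4.145×10^-18 J = 6.632×10^-17 J = 414 eV.

|ΔE| = 414 eV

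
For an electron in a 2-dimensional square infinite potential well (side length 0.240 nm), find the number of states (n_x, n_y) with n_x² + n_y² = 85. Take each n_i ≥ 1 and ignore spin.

degeneracy = 4

The level has n_x² + n_y² = 85. The ordered positive-integer solutions are (2, 9), (6, 7), (7, 6), (9, 2).
That gives 4 states.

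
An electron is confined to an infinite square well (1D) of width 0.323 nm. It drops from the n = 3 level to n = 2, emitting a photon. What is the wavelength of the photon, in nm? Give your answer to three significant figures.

λ = 68.8 nm

E_1 = h²/(8m_eL²) = 5.775×10^-19 J, so ΔE = (3² − 2²)E_1 = 2.888×10^-18 J.
λ = hc/ΔE = (6.626×10^-34·2.998×10^8)/2.888×10^-18 = 6.88×10^-8 m = 68.8 nm.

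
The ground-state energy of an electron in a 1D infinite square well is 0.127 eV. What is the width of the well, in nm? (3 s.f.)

From E_n = n²h²/(8m_eL²), L = n·h/√(8m_eE_n).
E_1 = 0.127 eV = 2.035×10^-20 J, so L = 1·6.626×10^-34/√(8·9.109×10^-31·2.035×10^-20) = 1.72×10^-9 m = 1.72 nm.

L = 1.72 nm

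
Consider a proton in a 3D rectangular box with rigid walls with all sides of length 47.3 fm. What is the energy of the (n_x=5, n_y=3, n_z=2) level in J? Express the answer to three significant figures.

For a 3D rectangular well E = (h²/8m_p)·Σ n_i²/L_i² = (6.626×10^-34)²/(8·1.673×10^-27) · [5²/(47.3 fm)² + 3²/(47.3 fm)² + 2²/(47.3 fm)²].
Evaluating gives E = 5.57×10^-13 J.

E = 5.57×10^-13 J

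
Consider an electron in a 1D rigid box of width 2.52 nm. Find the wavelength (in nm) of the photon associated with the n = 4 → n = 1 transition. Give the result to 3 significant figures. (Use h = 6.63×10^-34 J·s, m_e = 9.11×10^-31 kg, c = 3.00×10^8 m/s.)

E_1 = h²/(8m_eL²) = 9.498×10^-21 J, so ΔE = (4² − 1²)E_1 = 1.425×10^-19 J.
λ = hc/ΔE = (6.63×10^-34·3.00×10^8)/1.425×10^-19 = 1.40×10^-6 m = 1.40×10^3 nm.

λ = 1.40×10^3 nm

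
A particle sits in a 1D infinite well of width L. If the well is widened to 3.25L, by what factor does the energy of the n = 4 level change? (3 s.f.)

E_n ∝ 1/L², so the energy scales by 1/3.25² = 0.0947.

0.0947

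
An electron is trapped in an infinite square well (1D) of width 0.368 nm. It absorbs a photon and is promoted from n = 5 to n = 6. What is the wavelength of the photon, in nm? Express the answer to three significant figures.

E_1 = h²/(8m_eL²) = 4.449×10^-19 J, so ΔE = (6² − 5²)E_1 = 4.894×10^-18 J.
λ = hc/ΔE = (6.626×10^-34·2.998×10^8)/4.894×10^-18 = 4.06×10^-8 m = 40.6 nm.

λ = 40.6 nm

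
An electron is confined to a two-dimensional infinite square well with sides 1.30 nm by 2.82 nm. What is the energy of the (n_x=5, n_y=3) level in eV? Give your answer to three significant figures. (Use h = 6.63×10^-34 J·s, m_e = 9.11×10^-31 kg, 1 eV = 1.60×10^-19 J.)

E = 6.00 eV

For a 2D rectangular well E = (h²/8m_e)·Σ n_i²/L_i² = (6.63×10^-34)²/(8·9.11×10^-31) · [5²/(1.30 nm)² + 3²/(2.82 nm)²].
Evaluating gives E = 9.605×10^-19 J = 6.00 eV.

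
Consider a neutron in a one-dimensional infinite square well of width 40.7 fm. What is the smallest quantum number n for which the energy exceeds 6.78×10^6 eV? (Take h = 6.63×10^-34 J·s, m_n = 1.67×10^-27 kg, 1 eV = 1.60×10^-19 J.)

n = 8

E_1 = h²/(8m_nL²) = 1.986×10^-14 J = 1.241×10^5 eV.
Need n² > 6.78×10^6/1.241×10^5 = 54.63, i.e. n > 7.391.
The smallest integer satisfying this is n = 8.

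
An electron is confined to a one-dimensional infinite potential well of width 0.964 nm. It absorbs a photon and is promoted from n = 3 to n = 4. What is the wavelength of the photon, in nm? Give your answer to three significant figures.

λ = 438 nm

E_1 = h²/(8m_eL²) = 6.483×10^-20 J, so ΔE = (4² − 3²)E_1 = 4.538×10^-19 J.
λ = hc/ΔE = (6.626×10^-34·2.998×10^8)/4.538×10^-19 = 4.38×10^-7 m = 438 nm.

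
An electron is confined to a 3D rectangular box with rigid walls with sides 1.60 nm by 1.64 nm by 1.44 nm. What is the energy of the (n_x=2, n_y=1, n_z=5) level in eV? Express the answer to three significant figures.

For a 3D rectangular well E = (h²/8m_e)·Σ n_i²/L_i² = (6.626×10^-34)²/(8·9.109×10^-31) · [2²/(1.60 nm)² + 1²/(1.64 nm)² + 5²/(1.44 nm)²].
Evaluating gives E = 8.429×10^-19 J = 5.26 eV.

E = 5.26 eV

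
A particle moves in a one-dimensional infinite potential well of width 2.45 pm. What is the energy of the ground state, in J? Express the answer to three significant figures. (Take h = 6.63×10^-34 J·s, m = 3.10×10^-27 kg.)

For an infinite well E_n = n²h²/(8mL²), so E_1 = h²/(8mL²) = (6.63×10^-34)²/(8·3.10×10^-27·(2.45×10^-12 m)²) = 2.953×10^-18 J.

E_1 = 2.95×10^-18 J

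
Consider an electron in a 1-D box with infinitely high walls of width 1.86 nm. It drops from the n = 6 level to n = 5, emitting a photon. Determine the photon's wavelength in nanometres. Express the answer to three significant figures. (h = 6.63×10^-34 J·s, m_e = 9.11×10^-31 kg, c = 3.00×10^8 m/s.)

λ = 1.04×10^3 nm

E_1 = h²/(8m_eL²) = 1.743×10^-20 J, so ΔE = (6² − 5²)E_1 = 1.917×10^-19 J.
λ = hc/ΔE = (6.63×10^-34·3.00×10^8)/1.917×10^-19 = 1.04×10^-6 m = 1.04×10^3 nm.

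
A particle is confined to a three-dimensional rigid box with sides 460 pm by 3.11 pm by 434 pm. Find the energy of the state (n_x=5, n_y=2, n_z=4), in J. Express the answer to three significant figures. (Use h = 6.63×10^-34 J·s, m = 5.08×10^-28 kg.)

For a 3D rectangular well E = (h²/8m)·Σ n_i²/L_i² = (6.63×10^-34)²/(8·5.08×10^-28) · [5²/(460 pm)² + 2²/(3.11 pm)² + 4²/(434 pm)²].
Evaluating gives E = 4.48×10^-17 J.

E = 4.48×10^-17 J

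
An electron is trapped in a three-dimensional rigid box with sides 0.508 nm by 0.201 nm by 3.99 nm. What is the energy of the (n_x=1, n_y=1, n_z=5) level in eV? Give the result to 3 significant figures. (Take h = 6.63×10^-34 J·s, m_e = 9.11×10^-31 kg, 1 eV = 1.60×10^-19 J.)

E = 11.4 eV

For a 3D rectangular well E = (h²/8m_e)·Σ n_i²/L_i² = (6.63×10^-34)²/(8·9.11×10^-31) · [1²/(0.508 nm)² + 1²/(0.201 nm)² + 5²/(3.99 nm)²].
Evaluating gives E = 1.821×10^-18 J = 11.4 eV.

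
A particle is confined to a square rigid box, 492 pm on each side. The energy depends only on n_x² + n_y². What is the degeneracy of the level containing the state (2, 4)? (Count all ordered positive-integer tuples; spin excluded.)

The level has n_x² + n_y² = 20. The ordered positive-integer solutions are (2, 4), (4, 2).
That gives 2 states.

degeneracy = 2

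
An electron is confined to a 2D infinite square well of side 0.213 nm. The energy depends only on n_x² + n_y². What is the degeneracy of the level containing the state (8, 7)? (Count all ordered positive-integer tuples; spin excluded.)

degeneracy = 2

The level has n_x² + n_y² = 113. The ordered positive-integer solutions are (7, 8), (8, 7).
That gives 2 states.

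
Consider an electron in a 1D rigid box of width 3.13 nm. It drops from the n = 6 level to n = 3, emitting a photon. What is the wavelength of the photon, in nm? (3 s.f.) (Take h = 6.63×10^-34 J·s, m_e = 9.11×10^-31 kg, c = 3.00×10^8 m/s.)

E_1 = h²/(8m_eL²) = 6.156×10^-21 J, so ΔE = (6² − 3²)E_1 = 1.662×10^-19 J.
λ = hc/ΔE = (6.63×10^-34·3.00×10^8)/1.662×10^-19 = 1.20×10^-6 m = 1.20×10^3 nm.

λ = 1.20×10^3 nm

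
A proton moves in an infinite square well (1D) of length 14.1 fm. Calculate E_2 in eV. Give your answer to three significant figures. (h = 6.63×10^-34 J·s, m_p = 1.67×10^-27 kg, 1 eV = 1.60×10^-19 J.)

E_2 = 4.14×10^6 eV

For an infinite well E_n = n²h²/(8m_pL²), so E_1 = h²/(8m_pL²) = (6.63×10^-34)²/(8·1.67×10^-27·(1.41×10^-14 m)²) = 1.655×10^-13 J.
Then E_2 = 2²·E_1 = 4·1.655×10^-13 J = 6.620×10^-13 J.
Converting, E_2 = 6.620×10^-13 J / (1.60×10^-19 J/eV) = 4.14×10^6 eV.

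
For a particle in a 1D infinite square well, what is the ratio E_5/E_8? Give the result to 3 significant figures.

E_n ∝ n², so E_5/E_8 = 5²/8² = 25/64 = 0.391.

0.391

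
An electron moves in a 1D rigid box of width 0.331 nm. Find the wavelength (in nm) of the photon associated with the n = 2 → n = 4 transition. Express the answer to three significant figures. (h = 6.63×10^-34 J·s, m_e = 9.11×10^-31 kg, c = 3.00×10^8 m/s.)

E_1 = h²/(8m_eL²) = 5.505×10^-19 J, so ΔE = (4² − 2²)E_1 = 6.606×10^-18 J.
λ = hc/ΔE = (6.63×10^-34·3.00×10^8)/6.606×10^-18 = 3.01×10^-8 m = 30.1 nm.

λ = 30.1 nm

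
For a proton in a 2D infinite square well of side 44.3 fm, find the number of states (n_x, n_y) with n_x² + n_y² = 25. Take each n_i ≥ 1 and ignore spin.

The level has n_x² + n_y² = 25. The ordered positive-integer solutions are (3, 4), (4, 3).
That gives 2 states.

degeneracy = 2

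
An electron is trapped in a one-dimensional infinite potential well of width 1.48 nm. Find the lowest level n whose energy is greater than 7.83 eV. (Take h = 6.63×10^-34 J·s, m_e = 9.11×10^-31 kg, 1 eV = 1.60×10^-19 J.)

n = 7

E_1 = h²/(8m_eL²) = 2.754×10^-20 J = 0.1721 eV.
Need n² > 7.83/0.1721 = 45.50, i.e. n > 6.745.
The smallest integer satisfying this is n = 7.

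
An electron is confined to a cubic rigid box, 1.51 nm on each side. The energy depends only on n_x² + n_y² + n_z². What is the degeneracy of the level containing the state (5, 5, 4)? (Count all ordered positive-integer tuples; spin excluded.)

degeneracy = 12

The level has n_x² + n_y² + n_z² = 66. The ordered positive-integer solutions are (1, 1, 8), (1, 4, 7), (1, 7, 4), (1, 8, 1), (4, 1, 7), (4, 5, 5), (4, 7, 1), (5, 4, 5), (5, 5, 4), (7, 1, 4), (7, 4, 1), (8, 1, 1).
That gives 12 states.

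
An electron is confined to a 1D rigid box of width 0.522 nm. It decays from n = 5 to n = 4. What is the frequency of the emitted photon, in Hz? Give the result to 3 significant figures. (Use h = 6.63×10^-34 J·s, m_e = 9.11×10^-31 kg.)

E_1 = h²/(8m_eL²) = 2.213×10^-19 J and ΔE = (5² − 4²)E_1 = 1.992×10^-18 J.
f = ΔE/h = 1.992×10^-18/6.63×10^-34 = 3.00×10^15 Hz.

f = 3.00×10^15 Hz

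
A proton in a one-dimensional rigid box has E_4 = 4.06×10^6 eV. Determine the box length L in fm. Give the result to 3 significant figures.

L = 28.4 fm

From E_n = n²h²/(8m_pL²), L = n·h/√(8m_pE_n).
E_4 = 4.06×10^6 eV = 6.504×10^-13 J, so L = 4·6.626×10^-34/√(8·1.673×10^-27·6.504×10^-13) = 2.84×10^-14 m = 28.4 fm.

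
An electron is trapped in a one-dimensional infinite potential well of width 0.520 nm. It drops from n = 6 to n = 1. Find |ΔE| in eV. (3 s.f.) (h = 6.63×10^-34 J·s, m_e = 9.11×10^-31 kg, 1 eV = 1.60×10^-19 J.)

E_1 = h²/(8m_eL²) = 2.231×10^-19 J.
|ΔE| = |6² − 1²|·E_1 = 35·2.231×10^-19 J = 7.808×10^-18 J = 48.8 eV.

|ΔE| = 48.8 eV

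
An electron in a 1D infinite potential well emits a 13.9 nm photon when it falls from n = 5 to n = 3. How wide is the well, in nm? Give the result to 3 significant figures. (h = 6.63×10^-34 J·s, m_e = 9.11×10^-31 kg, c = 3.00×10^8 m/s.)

The photon carries ΔE = hc/λ = 6.63×10^-34·3.00×10^8/1.39×10^-8 m = 1.431×10^-17 J.
Since ΔE = (5² − 3²)E_1, E_1 = 8.944×10^-19 J, and L = h/√(8m_eE_1) = 2.60×10^-10 m = 0.260 nm.

L = 0.260 nm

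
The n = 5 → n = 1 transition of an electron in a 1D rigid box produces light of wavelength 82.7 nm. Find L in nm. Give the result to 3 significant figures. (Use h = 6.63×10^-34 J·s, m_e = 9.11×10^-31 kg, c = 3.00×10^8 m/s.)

The photon carries ΔE = hc/λ = 6.63×10^-34·3.00×10^8/8.27×10^-8 m = 2.405×10^-18 J.
Since ΔE = (5² − 1²)E_1, E_1 = 1.002×10^-19 J, and L = h/√(8m_eE_1) = 7.76×10^-10 m = 0.776 nm.

L = 0.776 nm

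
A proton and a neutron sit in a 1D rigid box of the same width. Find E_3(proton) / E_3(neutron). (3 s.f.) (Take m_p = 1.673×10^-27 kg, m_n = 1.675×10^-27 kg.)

1.00

E_n ∝ 1/m at fixed n and L, so the ratio is m_n/m_p = 1.675×10^-27/1.673×10^-27 = 1.00.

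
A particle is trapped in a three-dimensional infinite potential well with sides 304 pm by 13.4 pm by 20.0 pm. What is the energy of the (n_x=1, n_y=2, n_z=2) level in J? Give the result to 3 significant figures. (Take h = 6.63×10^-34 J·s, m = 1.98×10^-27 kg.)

For a 3D rectangular well E = (h²/8m)·Σ n_i²/L_i² = (6.63×10^-34)²/(8·1.98×10^-27) · [1²/(304 pm)² + 2²/(13.4 pm)² + 2²/(20.0 pm)²].
Evaluating gives E = 8.96×10^-19 J.

E = 8.96×10^-19 J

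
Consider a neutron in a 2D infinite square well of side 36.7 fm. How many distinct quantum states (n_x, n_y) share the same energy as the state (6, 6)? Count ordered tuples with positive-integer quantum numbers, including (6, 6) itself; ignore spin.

The level has n_x² + n_y² = 72. The ordered positive-integer solutions are (6, 6).
That gives 1 state.

degeneracy = 1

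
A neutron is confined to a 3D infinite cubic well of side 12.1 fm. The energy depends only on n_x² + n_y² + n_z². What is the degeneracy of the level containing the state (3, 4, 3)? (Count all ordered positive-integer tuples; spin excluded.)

The level has n_x² + n_y² + n_z² = 34. The ordered positive-integer solutions are (3, 3, 4), (3, 4, 3), (4, 3, 3).
That gives 3 states.

degeneracy = 3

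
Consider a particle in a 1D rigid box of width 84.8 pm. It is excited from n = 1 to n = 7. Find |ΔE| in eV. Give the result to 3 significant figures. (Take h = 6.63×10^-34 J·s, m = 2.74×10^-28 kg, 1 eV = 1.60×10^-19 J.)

|ΔE| = 8.37 eV

E_1 = h²/(8mL²) = 2.789×10^-20 J.
|ΔE| = |1² − 7²|·E_1 = 48·2.789×10^-20 J = 1.339×10^-18 J = 8.37 eV.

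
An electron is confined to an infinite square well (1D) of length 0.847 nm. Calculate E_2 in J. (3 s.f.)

For an infinite well E_n = n²h²/(8m_eL²), so E_1 = h²/(8m_eL²) = (6.626×10^-34)²/(8·9.109×10^-31·(8.47×10^-10 m)²) = 8.398×10^-20 J.
Then E_2 = 2²·E_1 = 4·8.398×10^-20 J = 3.36×10^-19 J.

E_2 = 3.36×10^-19 J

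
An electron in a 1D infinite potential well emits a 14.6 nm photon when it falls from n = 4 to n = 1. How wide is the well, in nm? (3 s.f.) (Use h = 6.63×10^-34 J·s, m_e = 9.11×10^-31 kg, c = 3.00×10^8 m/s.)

The photon carries ΔE = hc/λ = 6.63×10^-34·3.00×10^8/1.46×10^-8 m = 1.362×10^-17 J.
Since ΔE = (4² − 1²)E_1, E_1 = 9.080×10^-19 J, and L = h/√(8m_eE_1) = 2.58×10^-10 m = 0.258 nm.

L = 0.258 nm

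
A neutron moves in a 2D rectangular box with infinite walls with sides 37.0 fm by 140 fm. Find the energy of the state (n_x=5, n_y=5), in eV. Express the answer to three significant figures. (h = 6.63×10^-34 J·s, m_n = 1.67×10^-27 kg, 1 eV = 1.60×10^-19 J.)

For a 2D rectangular well E = (h²/8m_n)·Σ n_i²/L_i² = (6.63×10^-34)²/(8·1.67×10^-27) · [5²/(37.0 fm)² + 5²/(140 fm)²].
Evaluating gives E = 6.428×10^-13 J = 4.02×10^6 eV.

E = 4.02×10^6 eV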